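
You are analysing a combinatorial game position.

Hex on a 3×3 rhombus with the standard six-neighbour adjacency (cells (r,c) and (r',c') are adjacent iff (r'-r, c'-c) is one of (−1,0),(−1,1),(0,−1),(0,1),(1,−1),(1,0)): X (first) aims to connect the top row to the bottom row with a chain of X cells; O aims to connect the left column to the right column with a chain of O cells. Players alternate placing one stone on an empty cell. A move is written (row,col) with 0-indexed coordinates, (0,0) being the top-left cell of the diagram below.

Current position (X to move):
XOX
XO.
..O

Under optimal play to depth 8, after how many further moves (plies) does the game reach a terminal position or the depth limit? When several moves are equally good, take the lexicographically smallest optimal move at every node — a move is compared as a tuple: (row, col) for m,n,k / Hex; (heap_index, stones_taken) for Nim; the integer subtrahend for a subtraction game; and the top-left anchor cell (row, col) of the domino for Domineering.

[XOX/XO./..O] X move#1: (1,2):+1/XOX/XOX/..O*, (2,0):+1/XOX/XO./X.O, (2,1):+1/XOX/XO./.XO
[XOX/XOX/..O] O move#2: (2,0):-1/XOX/XOX/O.O*, (2,1):-1/XOX/XOX/.OO
[XOX/XOX/O.O] X move#3: (2,1):+1/XOX/XOX/OXO*
[XOX/XOX/OXO] end (terminal -1, O#4); searched XOX/XO./..O to 8

PV length from [XOX/XO./..O]: 3 plies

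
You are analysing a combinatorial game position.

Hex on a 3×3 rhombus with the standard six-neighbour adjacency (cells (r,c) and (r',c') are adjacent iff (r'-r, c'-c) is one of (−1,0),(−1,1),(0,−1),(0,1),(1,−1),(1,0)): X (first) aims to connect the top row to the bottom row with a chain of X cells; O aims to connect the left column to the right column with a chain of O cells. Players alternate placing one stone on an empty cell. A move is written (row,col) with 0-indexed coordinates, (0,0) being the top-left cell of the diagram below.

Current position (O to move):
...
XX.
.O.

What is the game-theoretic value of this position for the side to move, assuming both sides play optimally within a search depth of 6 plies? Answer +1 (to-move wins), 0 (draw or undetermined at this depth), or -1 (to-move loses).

value(.../XX./.O., O) = +1

p1 O@[.../XX./.O.]: (0,0)[O../XX./.O.]-1 (0,1)[.O./XX./.O.]-1 (0,2)[..O/XX./.O.]-1 (1,2)[.../XXO/.O.]-1 (2,0)[.../XX./OO.]+1* (2,2)[.../XX./.OO]-1
p2 X@[.../XX./OO.]: (0,0)[X../XX./OO.]-1* (0,1)[.X./XX./OO.]-1 (0,2)[..X/XX./OO.]-1 (1,2)[.../XXX/OO.]-1 (2,2)[.../XX./OOX]-1
p3 O@[X../XX./OO.]: (0,1)[XO./XX./OO.]+1* (0,2)[X.O/XX./OO.]+1 (1,2)[X../XXO/OO.]+1 (2,2)[X../XX./OOO]+1
p4 X@[XO./XX./OO.]: (0,2)[XOX/XX./OO.]-1* (1,2)[XO./XXX/OO.]-1 (2,2)[XO./XX./OOX]-1
p5 O@[XOX/XX./OO.]: (1,2)[XOX/XXO/OO.]+1* (2,2)[XOX/XX./OOO]+1
p6 X@[XOX/XXO/OO.] terminal -1; root [.../XX./.O.] d6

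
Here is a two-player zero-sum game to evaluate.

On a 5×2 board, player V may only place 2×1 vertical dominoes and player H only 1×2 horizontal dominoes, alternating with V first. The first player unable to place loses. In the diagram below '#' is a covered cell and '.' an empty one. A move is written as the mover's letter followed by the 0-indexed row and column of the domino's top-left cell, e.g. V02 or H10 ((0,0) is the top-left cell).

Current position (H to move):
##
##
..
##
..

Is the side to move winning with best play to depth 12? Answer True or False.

H winning at [##/##/../##/..]: True

p1 H@[##/##/../##/..]: H20[##/##/##/##/..]+1* H40[##/##/../##/##]+1
p2 V@[##/##/##/##/..] terminal -1; root [##/##/../##/..] d12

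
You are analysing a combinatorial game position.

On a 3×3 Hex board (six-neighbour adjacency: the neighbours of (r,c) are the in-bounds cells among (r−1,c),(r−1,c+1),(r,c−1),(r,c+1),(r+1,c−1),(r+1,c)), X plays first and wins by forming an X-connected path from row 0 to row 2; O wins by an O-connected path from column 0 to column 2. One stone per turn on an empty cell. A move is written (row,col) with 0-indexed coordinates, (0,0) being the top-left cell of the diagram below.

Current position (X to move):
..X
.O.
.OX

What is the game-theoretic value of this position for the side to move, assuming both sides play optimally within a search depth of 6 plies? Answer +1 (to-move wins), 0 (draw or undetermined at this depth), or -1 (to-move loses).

p1 X@[..X/.O./.OX]: (0,0)[X.X/.O./.OX]-1 (0,1)[.XX/.O./.OX]-1 (1,0)[..X/XO./.OX]+1* (1,2)[..X/.OX/.OX]+1 (2,0)[..X/.O./XOX]+1
p2 O@[..X/XO./.OX]: (0,0)[O.X/XO./.OX]-1* (0,1)[.OX/XO./.OX]-1 (1,2)[..X/XOO/.OX]-1 (2,0)[..X/XO./OOX]-1
p3 X@[O.X/XO./.OX]: (0,1)[OXX/XO./.OX]+1* (1,2)[O.X/XOX/.OX]+1 (2,0)[O.X/XO./XOX]+1
p4 O@[OXX/XO./.OX]: (1,2)[OXX/XOO/.OX]-1* (2,0)[OXX/XO./OOX]-1
p5 X@[OXX/XOO/.OX]: (2,0)[OXX/XOO/XOX]+1*
p6 O@[OXX/XOO/XOX] terminal -1; root [..X/.O./.OX] d6

value(..X/.O./.OX, X) = +1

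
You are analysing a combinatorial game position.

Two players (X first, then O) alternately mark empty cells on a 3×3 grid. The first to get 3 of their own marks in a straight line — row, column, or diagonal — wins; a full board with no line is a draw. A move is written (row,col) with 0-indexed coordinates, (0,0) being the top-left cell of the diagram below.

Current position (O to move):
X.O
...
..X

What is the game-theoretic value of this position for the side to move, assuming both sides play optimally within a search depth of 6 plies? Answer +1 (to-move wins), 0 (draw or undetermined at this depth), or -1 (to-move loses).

p1 O@[X.O/.../..X]: (0,1)[XOO/.../..X]-1* (1,0)[X.O/O../..X]-1 (1,1)[X.O/.O./..X]-1 (1,2)[X.O/..O/..X]-1 (2,0)[X.O/.../O.X]-1 (2,1)[X.O/.../.OX]-1
p2 X@[XOO/.../..X]: (1,0)[XOO/X../..X]+1* (1,1)[XOO/.X./..X]+1 (1,2)[XOO/..X/..X]-1 (2,0)[XOO/.../X.X]+1 (2,1)[XOO/.../.XX]+1
p3 O@[XOO/X../..X]: (1,1)[XOO/XO./..X]-1* (1,2)[XOO/X.O/..X]-1 (2,0)[XOO/X../O.X]-1 (2,1)[XOO/X../.OX]-1
p4 X@[XOO/XO./..X]: (1,2)[XOO/XOX/..X]-1 (2,0)[XOO/XO./X.X]+1* (2,1)[XOO/XO./.XX]-1
p5 O@[XOO/XO./X.X] terminal -1; root [X.O/.../..X] d6

value(X.O/.../..X, O) = -1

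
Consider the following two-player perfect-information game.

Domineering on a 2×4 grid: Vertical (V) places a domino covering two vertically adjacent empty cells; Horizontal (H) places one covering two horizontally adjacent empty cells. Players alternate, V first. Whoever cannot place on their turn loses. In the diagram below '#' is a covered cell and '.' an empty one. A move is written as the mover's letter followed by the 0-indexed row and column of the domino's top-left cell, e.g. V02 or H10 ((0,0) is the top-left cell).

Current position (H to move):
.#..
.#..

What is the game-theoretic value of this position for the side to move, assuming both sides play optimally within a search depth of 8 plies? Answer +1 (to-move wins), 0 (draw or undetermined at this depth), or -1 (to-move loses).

value(.#../.#.., H) = +1

[.#../.#..] H move#1: H02:+1/.###/.#..*, H12:+1/.#../.###
[.###/.#..] V move#2: V00:-1/####/##..*
[####/##..] H move#3: H12:+1/####/####*
[####/####] end (terminal -1, V#4); searched .#../.#.. to 8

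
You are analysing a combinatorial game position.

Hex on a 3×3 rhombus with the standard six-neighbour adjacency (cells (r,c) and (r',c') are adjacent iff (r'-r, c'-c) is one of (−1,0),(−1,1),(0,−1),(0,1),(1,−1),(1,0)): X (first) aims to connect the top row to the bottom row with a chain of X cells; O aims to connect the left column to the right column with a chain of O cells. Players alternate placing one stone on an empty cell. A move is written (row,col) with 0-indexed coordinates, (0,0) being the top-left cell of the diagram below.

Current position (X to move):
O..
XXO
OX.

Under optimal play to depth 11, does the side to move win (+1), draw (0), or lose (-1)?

p1 X@[O../XXO/OX.]: (0,1)[OX./XXO/OX.]+1* (0,2)[O.X/XXO/OX.]+1 (2,2)[O../XXO/OXX]+1
p2 O@[OX./XXO/OX.] terminal -1; root [O../XXO/OX.] d11

value(O../XXO/OX., X) = +1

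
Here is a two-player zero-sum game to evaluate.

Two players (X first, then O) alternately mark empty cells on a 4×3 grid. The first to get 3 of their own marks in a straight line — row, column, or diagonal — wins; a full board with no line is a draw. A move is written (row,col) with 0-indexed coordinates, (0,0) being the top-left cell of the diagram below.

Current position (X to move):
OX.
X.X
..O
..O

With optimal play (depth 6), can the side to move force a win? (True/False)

X winning at [OX./X.X/..O/..O]: True

p1 X@[OX./X.X/..O/..O]: (0,2)[OXX/X.X/..O/..O]-1 (1,1)[OX./XXX/..O/..O]+1* (2,0)[OX./X.X/X.O/..O]-1 (2,1)[OX./X.X/.XO/..O]-1 (3,0)[OX./X.X/..O/X.O]-1 (3,1)[OX./X.X/..O/.XO]-1
p2 O@[OX./XXX/..O/..O] terminal -1; root [OX./X.X/..O/..O] d6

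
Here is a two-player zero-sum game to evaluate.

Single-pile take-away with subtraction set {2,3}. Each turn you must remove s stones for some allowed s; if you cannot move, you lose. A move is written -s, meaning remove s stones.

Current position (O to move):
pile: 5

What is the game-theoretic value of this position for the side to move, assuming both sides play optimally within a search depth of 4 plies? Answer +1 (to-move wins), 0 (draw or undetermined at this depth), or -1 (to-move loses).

[5] O move#1: -2:-1/3*, -3:-1/2
[3] X move#2: -2:+1/1*, -3:+1/0
[1] end (terminal -1, O#3); searched 5 to 4

value(5, O) = -1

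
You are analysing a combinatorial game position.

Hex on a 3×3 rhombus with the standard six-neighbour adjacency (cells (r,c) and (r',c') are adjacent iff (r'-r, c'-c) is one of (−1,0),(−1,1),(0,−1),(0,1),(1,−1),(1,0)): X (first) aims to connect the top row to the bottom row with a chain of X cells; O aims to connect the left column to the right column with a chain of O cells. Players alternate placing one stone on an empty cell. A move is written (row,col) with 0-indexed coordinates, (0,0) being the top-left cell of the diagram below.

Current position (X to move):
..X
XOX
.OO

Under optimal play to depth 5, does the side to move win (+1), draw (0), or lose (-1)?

ply 1, X at ..X/XOX/.OO | (0,0)=-1→X.X/XOX/.OO; (0,1)=-1→.XX/XOX/.OO; (2,0)=+1→..X/XOX/XOO*
ply 2, O at ..X/XOX/XOO | (0,0)=-1→O.X/XOX/XOO*; (0,1)=-1→.OX/XOX/XOO
ply 3, X at O.X/XOX/XOO | (0,1)=+1→OXX/XOX/XOO*
ply 4: OXX/XOX/XOO is terminal -1 (O); from ..X/XOX/.OO depth 5

value(..X/XOX/.OO, X) = +1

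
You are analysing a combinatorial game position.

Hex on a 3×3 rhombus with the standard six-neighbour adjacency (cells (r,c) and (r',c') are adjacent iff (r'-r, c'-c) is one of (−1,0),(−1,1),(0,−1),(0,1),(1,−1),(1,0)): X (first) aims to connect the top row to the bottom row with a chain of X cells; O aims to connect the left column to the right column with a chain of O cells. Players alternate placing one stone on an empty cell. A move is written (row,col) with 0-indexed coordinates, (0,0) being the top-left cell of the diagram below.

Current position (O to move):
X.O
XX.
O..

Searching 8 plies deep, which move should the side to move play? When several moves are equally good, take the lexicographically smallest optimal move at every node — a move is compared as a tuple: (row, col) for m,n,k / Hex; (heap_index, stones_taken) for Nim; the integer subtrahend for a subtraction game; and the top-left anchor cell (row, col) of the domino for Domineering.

O's best at [X.O/XX./O..]: (2,1)

ply 1, O at X.O/XX./O.. | (0,1)=-1→XOO/XX./O..; (1,2)=-1→X.O/XXO/O..; (2,1)=+1→X.O/XX./OO.*; (2,2)=-1→X.O/XX./O.O
ply 2, X at X.O/XX./OO. | (0,1)=-1→XXO/XX./OO.*; (1,2)=-1→X.O/XXX/OO.; (2,2)=-1→X.O/XX./OOX
ply 3, O at XXO/XX./OO. | (1,2)=+1→XXO/XXO/OO.*; (2,2)=+1→XXO/XX./OOO
ply 4: XXO/XXO/OO. is terminal -1 (X); from X.O/XX./O.. depth 8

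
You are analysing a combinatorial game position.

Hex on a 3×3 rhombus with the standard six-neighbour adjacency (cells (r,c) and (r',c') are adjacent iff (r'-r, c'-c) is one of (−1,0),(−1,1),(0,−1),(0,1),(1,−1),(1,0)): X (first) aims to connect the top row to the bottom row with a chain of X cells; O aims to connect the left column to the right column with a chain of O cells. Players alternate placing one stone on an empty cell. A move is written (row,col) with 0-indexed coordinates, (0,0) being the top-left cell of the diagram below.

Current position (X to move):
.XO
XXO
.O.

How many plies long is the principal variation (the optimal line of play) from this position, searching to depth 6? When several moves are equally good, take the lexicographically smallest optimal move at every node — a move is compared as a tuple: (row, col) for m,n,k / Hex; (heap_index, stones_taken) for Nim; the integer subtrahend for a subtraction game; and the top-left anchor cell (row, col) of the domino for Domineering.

PV length from [.XO/XXO/.O.]: 1 ply

ply 1, X at .XO/XXO/.O. | (0,0)=-1→XXO/XXO/.O.; (2,0)=+1→.XO/XXO/XO.*; (2,2)=-1→.XO/XXO/.OX
ply 2: .XO/XXO/XO. is terminal -1 (O); from .XO/XXO/.O. depth 6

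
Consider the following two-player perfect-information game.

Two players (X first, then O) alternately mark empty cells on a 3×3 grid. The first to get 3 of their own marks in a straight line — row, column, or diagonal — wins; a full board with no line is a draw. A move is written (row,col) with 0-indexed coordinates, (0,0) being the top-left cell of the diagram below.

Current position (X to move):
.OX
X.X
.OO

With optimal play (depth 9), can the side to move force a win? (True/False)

ply 1, X at .OX/X.X/.OO | (0,0)=-1→XOX/X.X/.OO; (1,1)=+1→.OX/XXX/.OO*; (2,0)=-1→.OX/X.X/XOO
ply 2: .OX/XXX/.OO is terminal -1 (O); from .OX/X.X/.OO depth 9

X winning at [.OX/X.X/.OO]: True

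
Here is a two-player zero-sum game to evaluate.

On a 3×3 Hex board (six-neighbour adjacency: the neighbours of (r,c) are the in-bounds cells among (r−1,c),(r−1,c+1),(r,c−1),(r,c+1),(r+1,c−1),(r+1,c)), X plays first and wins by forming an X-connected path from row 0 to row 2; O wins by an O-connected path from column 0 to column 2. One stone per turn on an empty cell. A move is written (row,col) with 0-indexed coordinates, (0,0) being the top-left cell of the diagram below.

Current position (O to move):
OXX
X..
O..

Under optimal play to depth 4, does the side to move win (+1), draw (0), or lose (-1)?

value(OXX/X../O.., O) = +1

ply 1, O at OXX/X../O.. | (1,1)=-1→OXX/XO./O..; (1,2)=+1→OXX/X.O/O..*; (2,1)=+1→OXX/X../OO.; (2,2)=-1→OXX/X../O.O
ply 2, X at OXX/X.O/O.. | (1,1)=-1→OXX/XXO/O..*; (2,1)=-1→OXX/X.O/OX.; (2,2)=-1→OXX/X.O/O.X
ply 3, O at OXX/XXO/O.. | (2,1)=+1→OXX/XXO/OO.*; (2,2)=-1→OXX/XXO/O.O
ply 4: OXX/XXO/OO. is terminal -1 (X); from OXX/X../O.. depth 4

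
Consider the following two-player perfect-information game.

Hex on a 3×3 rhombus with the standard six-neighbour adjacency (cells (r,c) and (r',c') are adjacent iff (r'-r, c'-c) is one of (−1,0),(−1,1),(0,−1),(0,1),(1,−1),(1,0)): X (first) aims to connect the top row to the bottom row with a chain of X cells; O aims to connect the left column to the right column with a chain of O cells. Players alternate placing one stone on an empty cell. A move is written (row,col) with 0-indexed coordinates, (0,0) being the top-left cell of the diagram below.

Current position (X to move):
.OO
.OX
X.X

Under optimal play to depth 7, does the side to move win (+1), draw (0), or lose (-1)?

[.OO/.OX/X.X] X move#1: (0,0):-1/XOO/.OX/X.X*, (1,0):-1/.OO/XOX/X.X, (2,1):-1/.OO/.OX/XXX
[XOO/.OX/X.X] O move#2: (1,0):+1/XOO/OOX/X.X*, (2,1):-1/XOO/.OX/XOX
[XOO/OOX/X.X] end (terminal -1, X#3); searched .OO/.OX/X.X to 7

value(.OO/.OX/X.X, X) = -1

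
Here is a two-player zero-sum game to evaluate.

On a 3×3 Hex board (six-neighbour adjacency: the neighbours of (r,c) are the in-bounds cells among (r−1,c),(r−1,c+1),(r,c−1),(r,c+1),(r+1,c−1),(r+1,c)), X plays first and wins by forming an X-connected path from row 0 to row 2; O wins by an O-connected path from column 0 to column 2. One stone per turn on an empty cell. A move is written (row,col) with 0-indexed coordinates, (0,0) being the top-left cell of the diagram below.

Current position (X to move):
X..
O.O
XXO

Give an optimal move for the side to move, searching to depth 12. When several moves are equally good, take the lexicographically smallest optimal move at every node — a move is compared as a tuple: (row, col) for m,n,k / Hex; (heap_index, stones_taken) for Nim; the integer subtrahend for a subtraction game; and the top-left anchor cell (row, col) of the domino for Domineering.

X's best at [X../O.O/XXO]: (1,1)

ply 1, X at X../O.O/XXO | (0,1)=-1→XX./O.O/XXO; (0,2)=-1→X.X/O.O/XXO; (1,1)=+1→X../OXO/XXO*
ply 2, O at X../OXO/XXO | (0,1)=-1→XO./OXO/XXO*; (0,2)=-1→X.O/OXO/XXO
ply 3, X at XO./OXO/XXO | (0,2)=+1→XOX/OXO/XXO*
ply 4: XOX/OXO/XXO is terminal -1 (O); from X../O.O/XXO depth 12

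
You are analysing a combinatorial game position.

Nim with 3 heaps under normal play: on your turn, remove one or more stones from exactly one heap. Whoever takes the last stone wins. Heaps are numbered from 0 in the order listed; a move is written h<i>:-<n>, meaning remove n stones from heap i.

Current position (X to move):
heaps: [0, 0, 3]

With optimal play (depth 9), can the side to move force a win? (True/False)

[(0,0,3)] X move#1: h2:-1:-1/(0,0,2), h2:-2:-1/(0,0,1), h2:-3:+1/(0,0,0)*
[(0,0,0)] end (terminal -1, O#2); searched (0,0,3) to 9

X winning at [(0,0,3)]: True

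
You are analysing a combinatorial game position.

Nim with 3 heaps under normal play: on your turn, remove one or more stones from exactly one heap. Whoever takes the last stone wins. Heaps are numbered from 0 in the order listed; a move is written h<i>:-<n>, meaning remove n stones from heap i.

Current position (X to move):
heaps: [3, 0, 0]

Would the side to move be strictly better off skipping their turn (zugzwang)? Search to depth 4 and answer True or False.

[(3,0,0)] X move#1: h0:-1:-1/(2,0,0), h0:-2:-1/(1,0,0), h0:-3:+1/(0,0,0)*
[(0,0,0)] end (terminal -1, O#2); searched (3,0,0) to 4
suppose X passes — search the same position with O to move:
pass> [(3,0,0)] O move#1: h0:-1:-1/(2,0,0), h0:-2:-1/(1,0,0), h0:-3:+1/(0,0,0)*
pass> [(0,0,0)] end (terminal -1, X#2); searched (3,0,0) to 4
for X: play +1, pass -1

zugzwang((3,0,0), X) = False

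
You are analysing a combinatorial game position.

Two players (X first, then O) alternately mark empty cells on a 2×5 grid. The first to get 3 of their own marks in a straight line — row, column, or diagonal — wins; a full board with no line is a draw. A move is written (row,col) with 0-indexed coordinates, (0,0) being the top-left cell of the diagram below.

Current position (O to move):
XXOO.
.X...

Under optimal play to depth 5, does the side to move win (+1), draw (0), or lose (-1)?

[XXOO./.X...] O move#1: (0,4):+1/XXOOO/.X...*, (1,0):+0/XXOO./OX..., (1,2):+0/XXOO./.XO.., (1,3):+0/XXOO./.X.O., (1,4):+0/XXOO./.X..O
[XXOOO/.X...] end (terminal -1, X#2); searched XXOO./.X... to 5

value(XXOO./.X..., O) = +1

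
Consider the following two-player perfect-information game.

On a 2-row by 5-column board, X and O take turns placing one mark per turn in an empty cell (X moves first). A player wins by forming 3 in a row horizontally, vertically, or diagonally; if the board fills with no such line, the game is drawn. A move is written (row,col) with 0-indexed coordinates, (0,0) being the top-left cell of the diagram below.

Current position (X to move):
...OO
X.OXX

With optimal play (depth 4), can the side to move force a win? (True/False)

X winning at [...OO/X.OXX]: False

ply 1, X at ...OO/X.OXX | (0,0)=-1→X..OO/X.OXX; (0,1)=-1→.X.OO/X.OXX; (0,2)=+0→..XOO/X.OXX*; (1,1)=-1→...OO/XXOXX
ply 2, O at ..XOO/X.OXX | (0,0)=+0→O.XOO/X.OXX*; (0,1)=+0→.OXOO/X.OXX; (1,1)=+0→..XOO/XOOXX
ply 3, X at O.XOO/X.OXX | (0,1)=+0→OXXOO/X.OXX*; (1,1)=+0→O.XOO/XXOXX
ply 4, O at OXXOO/X.OXX | (1,1)=+0→OXXOO/XOOXX*
ply 5: OXXOO/XOOXX is terminal +0 (X); from ...OO/X.OXX depth 4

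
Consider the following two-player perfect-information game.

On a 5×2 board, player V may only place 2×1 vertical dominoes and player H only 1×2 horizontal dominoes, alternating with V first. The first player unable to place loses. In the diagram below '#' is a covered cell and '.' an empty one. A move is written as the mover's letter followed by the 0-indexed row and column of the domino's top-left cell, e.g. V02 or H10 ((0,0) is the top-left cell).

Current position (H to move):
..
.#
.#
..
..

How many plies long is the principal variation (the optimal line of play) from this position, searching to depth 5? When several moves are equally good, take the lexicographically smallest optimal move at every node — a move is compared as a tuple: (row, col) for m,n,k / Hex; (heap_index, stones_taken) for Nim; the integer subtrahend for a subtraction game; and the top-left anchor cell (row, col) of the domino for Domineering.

PV length from [../.#/.#/../..]: 3 plies

[../.#/.#/../..] H move#1: H00:-1/##/.#/.#/../.., H30:+1/../.#/.#/##/..*, H40:+1/../.#/.#/../##
[../.#/.#/##/..] V move#2: V00:-1/#./##/.#/##/..*, V10:-1/../##/##/##/..
[#./##/.#/##/..] H move#3: H40:+1/#./##/.#/##/##*
[#./##/.#/##/##] end (terminal -1, V#4); searched ../.#/.#/../.. to 5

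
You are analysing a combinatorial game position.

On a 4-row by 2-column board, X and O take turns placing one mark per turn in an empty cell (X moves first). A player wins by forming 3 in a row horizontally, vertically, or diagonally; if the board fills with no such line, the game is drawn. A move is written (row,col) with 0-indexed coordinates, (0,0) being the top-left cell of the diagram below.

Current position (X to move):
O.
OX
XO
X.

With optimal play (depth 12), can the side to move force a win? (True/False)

X winning at [O./OX/XO/X.]: False

ply 1, X at O./OX/XO/X. | (0,1)=+0→OX/OX/XO/X.*; (3,1)=+0→O./OX/XO/XX
ply 2, O at OX/OX/XO/X. | (3,1)=+0→OX/OX/XO/XO*
ply 3: OX/OX/XO/XO is terminal +0 (X); from O./OX/XO/X. depth 12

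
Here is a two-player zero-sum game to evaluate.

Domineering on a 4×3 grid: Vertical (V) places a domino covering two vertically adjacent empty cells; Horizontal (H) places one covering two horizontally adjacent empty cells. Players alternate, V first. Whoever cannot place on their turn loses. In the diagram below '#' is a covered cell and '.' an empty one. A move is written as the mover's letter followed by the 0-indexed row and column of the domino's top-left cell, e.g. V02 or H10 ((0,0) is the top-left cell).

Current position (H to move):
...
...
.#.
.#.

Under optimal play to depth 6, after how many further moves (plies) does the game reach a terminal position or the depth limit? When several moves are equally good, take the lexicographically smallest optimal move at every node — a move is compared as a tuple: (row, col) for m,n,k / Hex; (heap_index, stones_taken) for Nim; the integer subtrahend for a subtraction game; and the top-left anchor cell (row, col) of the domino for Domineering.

[.../.../.#./.#.] H move#1: H00:-1/##./.../.#./.#.*, H01:-1/.##/.../.#./.#., H10:-1/.../##./.#./.#., H11:-1/.../.##/.#./.#.
[##./.../.#./.#.] V move#2: V02:+1/###/..#/.#./.#.*, V10:+1/##./#../##./.#., V12:+1/##./..#/.##/.#., V20:+1/##./.../##./##., V22:+1/##./.../.##/.##
[###/..#/.#./.#.] H move#3: H10:-1/###/###/.#./.#.*
[###/###/.#./.#.] V move#4: V20:+1/###/###/##./##.*, V22:+1/###/###/.##/.##
[###/###/##./##.] end (terminal -1, H#5); searched .../.../.#./.#. to 6

PV length from [.../.../.#./.#.]: 4 plies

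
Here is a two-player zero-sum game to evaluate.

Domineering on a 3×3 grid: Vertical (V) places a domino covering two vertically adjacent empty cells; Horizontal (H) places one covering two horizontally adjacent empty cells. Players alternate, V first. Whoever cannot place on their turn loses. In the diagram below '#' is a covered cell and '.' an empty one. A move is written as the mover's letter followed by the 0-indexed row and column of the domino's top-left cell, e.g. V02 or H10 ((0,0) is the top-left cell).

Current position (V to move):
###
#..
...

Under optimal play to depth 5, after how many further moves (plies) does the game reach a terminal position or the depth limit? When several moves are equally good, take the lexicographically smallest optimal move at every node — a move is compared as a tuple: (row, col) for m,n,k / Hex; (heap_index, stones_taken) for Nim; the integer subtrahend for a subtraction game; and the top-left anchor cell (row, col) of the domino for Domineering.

PV length from [###/#../...]: 1 ply

[###/#../...] V move#1: V11:+1/###/##./.#.*, V12:-1/###/#.#/..#
[###/##./.#.] end (terminal -1, H#2); searched ###/#../... to 5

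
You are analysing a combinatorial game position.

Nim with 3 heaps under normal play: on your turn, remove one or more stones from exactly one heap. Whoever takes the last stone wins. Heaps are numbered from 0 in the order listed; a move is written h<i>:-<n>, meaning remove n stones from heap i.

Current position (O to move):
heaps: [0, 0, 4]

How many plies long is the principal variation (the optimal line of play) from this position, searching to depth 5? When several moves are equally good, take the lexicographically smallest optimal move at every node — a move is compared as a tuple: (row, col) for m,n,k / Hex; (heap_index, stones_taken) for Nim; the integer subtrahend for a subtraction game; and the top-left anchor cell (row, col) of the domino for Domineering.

PV length from [(0,0,4)]: 1 ply

[(0,0,4)] O move#1: h2:-1:-1/(0,0,3), h2:-2:-1/(0,0,2), h2:-3:-1/(0,0,1), h2:-4:+1/(0,0,0)*
[(0,0,0)] end (terminal -1, X#2); searched (0,0,4) to 5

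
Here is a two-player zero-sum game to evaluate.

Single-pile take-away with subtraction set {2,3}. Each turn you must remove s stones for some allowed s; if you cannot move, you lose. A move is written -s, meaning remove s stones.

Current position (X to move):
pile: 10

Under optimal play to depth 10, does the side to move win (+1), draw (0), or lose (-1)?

value(10, X) = -1

[10] X move#1: -2:-1/8*, -3:-1/7
[8] O move#2: -2:+1/6*, -3:+1/5
[6] X move#3: -2:-1/4*, -3:-1/3
[4] O move#4: -2:-1/2, -3:+1/1*
[1] end (terminal -1, X#5); searched 10 to 10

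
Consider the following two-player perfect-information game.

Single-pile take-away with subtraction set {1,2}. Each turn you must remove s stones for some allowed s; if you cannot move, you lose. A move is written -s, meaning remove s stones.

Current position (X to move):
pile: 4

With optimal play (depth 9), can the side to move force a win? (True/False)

X winning at [4]: True

[4] X move#1: -1:+1/3*, -2:-1/2
[3] O move#2: -1:-1/2*, -2:-1/1
[2] X move#3: -1:-1/1, -2:+1/0*
[0] end (terminal -1, O#4); searched 4 to 9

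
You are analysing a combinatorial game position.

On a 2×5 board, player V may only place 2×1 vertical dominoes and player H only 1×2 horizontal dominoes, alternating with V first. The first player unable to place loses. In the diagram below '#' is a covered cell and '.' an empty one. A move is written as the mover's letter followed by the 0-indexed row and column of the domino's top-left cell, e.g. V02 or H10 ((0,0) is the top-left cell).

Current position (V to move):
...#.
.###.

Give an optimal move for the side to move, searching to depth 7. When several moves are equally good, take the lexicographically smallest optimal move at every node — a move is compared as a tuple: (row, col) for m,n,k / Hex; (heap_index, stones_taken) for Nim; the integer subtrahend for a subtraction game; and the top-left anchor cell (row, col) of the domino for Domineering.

V's best at [...#./.###.]: V00

ply 1, V at ...#./.###. | V00=+1→#..#./####.*; V04=-1→...##/.####
ply 2, H at #..#./####. | H01=-1→####./####.*
ply 3, V at ####./####. | V04=+1→#####/#####*
ply 4: #####/##### is terminal -1 (H); from ...#./.###. depth 7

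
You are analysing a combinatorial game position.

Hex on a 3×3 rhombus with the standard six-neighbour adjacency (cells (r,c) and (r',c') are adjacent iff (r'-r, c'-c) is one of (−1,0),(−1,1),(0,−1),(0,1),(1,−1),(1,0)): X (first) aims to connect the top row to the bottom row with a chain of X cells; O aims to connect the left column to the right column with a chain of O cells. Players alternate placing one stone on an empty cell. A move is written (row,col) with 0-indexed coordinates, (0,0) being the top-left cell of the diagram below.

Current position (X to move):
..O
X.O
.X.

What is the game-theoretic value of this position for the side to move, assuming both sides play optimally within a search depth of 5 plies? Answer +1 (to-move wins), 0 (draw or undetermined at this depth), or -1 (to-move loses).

value(..O/X.O/.X., X) = +1

[..O/X.O/.X.] X move#1: (0,0):+1/X.O/X.O/.X.*, (0,1):+1/.XO/X.O/.X., (1,1):+1/..O/XXO/.X., (2,0):+1/..O/X.O/XX., (2,2):+1/..O/X.O/.XX
[X.O/X.O/.X.] O move#2: (0,1):-1/XOO/X.O/.X.*, (1,1):-1/X.O/XOO/.X., (2,0):-1/X.O/X.O/OX., (2,2):-1/X.O/X.O/.XO
[XOO/X.O/.X.] X move#3: (1,1):+1/XOO/XXO/.X.*, (2,0):+1/XOO/X.O/XX., (2,2):+1/XOO/X.O/.XX
[XOO/XXO/.X.] end (terminal -1, O#4); searched ..O/X.O/.X. to 5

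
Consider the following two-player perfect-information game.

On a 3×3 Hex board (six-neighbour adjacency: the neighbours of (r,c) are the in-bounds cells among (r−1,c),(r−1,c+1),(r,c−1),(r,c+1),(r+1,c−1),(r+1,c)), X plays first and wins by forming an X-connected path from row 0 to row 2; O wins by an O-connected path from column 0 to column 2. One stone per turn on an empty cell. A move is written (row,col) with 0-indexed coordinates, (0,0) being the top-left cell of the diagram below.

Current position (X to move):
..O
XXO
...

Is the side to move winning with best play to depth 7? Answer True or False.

[..O/XXO/...] X move#1: (0,0):+1/X.O/XXO/...*, (0,1):+1/.XO/XXO/..., (2,0):+1/..O/XXO/X.., (2,1):+1/..O/XXO/.X., (2,2):+1/..O/XXO/..X
[X.O/XXO/...] O move#2: (0,1):-1/XOO/XXO/...*, (2,0):-1/X.O/XXO/O.., (2,1):-1/X.O/XXO/.O., (2,2):-1/X.O/XXO/..O
[XOO/XXO/...] X move#3: (2,0):+1/XOO/XXO/X..*, (2,1):+1/XOO/XXO/.X., (2,2):+1/XOO/XXO/..X
[XOO/XXO/X..] end (terminal -1, O#4); searched ..O/XXO/... to 7

X winning at [..O/XXO/...]: True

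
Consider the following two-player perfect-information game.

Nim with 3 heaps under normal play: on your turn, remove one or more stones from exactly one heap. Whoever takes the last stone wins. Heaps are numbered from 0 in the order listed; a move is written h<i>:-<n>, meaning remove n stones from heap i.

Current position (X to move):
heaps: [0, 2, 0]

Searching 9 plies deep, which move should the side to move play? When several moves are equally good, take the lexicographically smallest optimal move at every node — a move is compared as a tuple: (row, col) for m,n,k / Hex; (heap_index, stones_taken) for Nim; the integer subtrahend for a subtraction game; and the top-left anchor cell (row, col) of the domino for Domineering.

X's best at [(0,2,0)]: h1:-2

p1 X@[(0,2,0)]: h1:-1[(0,1,0)]-1 h1:-2[(0,0,0)]+1*
p2 O@[(0,0,0)] terminal -1; root [(0,2,0)] d9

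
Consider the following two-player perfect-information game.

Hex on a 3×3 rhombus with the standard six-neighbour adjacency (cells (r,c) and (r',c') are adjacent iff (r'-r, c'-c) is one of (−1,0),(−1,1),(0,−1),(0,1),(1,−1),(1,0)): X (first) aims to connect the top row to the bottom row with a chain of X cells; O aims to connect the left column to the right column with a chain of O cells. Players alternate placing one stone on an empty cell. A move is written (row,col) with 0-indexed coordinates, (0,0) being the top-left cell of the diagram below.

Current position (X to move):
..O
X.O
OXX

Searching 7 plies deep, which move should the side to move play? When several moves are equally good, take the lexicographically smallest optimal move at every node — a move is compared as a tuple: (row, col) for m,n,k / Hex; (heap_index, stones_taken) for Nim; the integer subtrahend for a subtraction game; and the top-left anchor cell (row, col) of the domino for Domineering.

[..O/X.O/OXX] X move#1: (0,0):-1/X.O/X.O/OXX, (0,1):-1/.XO/X.O/OXX, (1,1):+1/..O/XXO/OXX*
[..O/XXO/OXX] O move#2: (0,0):-1/O.O/XXO/OXX*, (0,1):-1/.OO/XXO/OXX
[O.O/XXO/OXX] X move#3: (0,1):+1/OXO/XXO/OXX*
[OXO/XXO/OXX] end (terminal -1, O#4); searched ..O/X.O/OXX to 7

X's best at [..O/X.O/OXX]: (1,1)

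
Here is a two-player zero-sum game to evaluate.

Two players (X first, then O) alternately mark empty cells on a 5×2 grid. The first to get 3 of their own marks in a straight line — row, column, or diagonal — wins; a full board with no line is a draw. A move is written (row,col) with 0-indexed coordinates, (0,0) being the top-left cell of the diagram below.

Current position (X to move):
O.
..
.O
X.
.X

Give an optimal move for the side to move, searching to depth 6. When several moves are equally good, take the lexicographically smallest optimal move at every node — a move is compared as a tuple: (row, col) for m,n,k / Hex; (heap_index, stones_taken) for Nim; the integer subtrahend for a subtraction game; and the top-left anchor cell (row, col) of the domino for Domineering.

X's best at [O./../.O/X./.X]: (2,0)

[O./../.O/X./.X] X move#1: (0,1):+0/OX/../.O/X./.X, (1,0):+0/O./X./.O/X./.X, (1,1):+0/O./.X/.O/X./.X, (2,0):+1/O./../XO/X./.X*, (3,1):+0/O./../.O/XX/.X, (4,0):-1/O./../.O/X./XX
[O./../XO/X./.X] O move#2: (0,1):-1/OO/../XO/X./.X*, (1,0):-1/O./O./XO/X./.X, (1,1):-1/O./.O/XO/X./.X, (3,1):-1/O./../XO/XO/.X, (4,0):-1/O./../XO/X./OX
[OO/../XO/X./.X] X move#3: (1,0):+1/OO/X./XO/X./.X*, (1,1):+1/OO/.X/XO/X./.X, (3,1):-1/OO/../XO/XX/.X, (4,0):+1/OO/../XO/X./XX
[OO/X./XO/X./.X] end (terminal -1, O#4); searched O./../.O/X./.X to 6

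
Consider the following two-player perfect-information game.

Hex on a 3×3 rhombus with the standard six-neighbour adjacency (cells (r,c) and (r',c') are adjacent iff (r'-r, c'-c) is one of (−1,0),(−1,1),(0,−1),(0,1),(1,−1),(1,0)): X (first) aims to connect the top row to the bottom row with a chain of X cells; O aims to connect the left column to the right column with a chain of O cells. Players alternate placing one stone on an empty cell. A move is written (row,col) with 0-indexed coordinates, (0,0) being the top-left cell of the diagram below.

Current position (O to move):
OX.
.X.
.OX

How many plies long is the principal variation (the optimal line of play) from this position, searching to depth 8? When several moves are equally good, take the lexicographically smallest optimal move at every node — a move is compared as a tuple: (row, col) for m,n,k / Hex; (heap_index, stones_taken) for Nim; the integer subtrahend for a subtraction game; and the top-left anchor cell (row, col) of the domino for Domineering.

PV length from [OX./.X./.OX]: 4 plies

ply 1, O at OX./.X./.OX | (0,2)=-1→OXO/.X./.OX*; (1,0)=-1→OX./OX./.OX; (1,2)=-1→OX./.XO/.OX; (2,0)=-1→OX./.X./OOX
ply 2, X at OXO/.X./.OX | (1,0)=+1→OXO/XX./.OX*; (1,2)=+1→OXO/.XX/.OX; (2,0)=+1→OXO/.X./XOX
ply 3, O at OXO/XX./.OX | (1,2)=-1→OXO/XXO/.OX*; (2,0)=-1→OXO/XX./OOX
ply 4, X at OXO/XXO/.OX | (2,0)=+1→OXO/XXO/XOX*
ply 5: OXO/XXO/XOX is terminal -1 (O); from OX./.X./.OX depth 8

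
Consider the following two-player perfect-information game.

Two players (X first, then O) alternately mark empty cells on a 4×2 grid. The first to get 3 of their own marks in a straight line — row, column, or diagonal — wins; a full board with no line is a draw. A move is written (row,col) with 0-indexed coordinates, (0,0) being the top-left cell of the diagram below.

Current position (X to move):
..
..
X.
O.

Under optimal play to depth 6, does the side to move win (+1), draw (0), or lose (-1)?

p1 X@[../../X./O.]: (0,0)[X./../X./O.]+0* (0,1)[.X/../X./O.]+0 (1,0)[../X./X./O.]+0 (1,1)[../.X/X./O.]+0 (2,1)[../../XX/O.]+0 (3,1)[../../X./OX]+0
p2 O@[X./../X./O.]: (0,1)[XO/../X./O.]-1 (1,0)[X./O./X./O.]+0* (1,1)[X./.O/X./O.]-1 (2,1)[X./../XO/O.]-1 (3,1)[X./../X./OO]-1
p3 X@[X./O./X./O.]: (0,1)[XX/O./X./O.]+0* (1,1)[X./OX/X./O.]+0 (2,1)[X./O./XX/O.]+0 (3,1)[X./O./X./OX]+0
p4 O@[XX/O./X./O.]: (1,1)[XX/OO/X./O.]+0* (2,1)[XX/O./XO/O.]+0 (3,1)[XX/O./X./OO]+0
p5 X@[XX/OO/X./O.]: (2,1)[XX/OO/XX/O.]+0* (3,1)[XX/OO/X./OX]+0
p6 O@[XX/OO/XX/O.]: (3,1)[XX/OO/XX/OO]+0*
p7 X@[XX/OO/XX/OO] terminal +0; root [../../X./O.] d6

value(../../X./O., X) = 0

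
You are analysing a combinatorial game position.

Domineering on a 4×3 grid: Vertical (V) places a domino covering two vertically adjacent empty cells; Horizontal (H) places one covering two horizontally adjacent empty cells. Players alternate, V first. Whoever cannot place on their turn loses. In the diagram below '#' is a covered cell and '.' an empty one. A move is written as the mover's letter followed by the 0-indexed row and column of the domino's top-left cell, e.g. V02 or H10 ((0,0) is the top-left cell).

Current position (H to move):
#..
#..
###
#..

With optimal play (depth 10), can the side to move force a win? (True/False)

ply 1, H at #../#../###/#.. | H01=+1→###/#../###/#..*; H11=+1→#../###/###/#..; H31=-1→#../#../###/###
ply 2: ###/#../###/#.. is terminal -1 (V); from #../#../###/#.. depth 10

H winning at [#../#../###/#..]: True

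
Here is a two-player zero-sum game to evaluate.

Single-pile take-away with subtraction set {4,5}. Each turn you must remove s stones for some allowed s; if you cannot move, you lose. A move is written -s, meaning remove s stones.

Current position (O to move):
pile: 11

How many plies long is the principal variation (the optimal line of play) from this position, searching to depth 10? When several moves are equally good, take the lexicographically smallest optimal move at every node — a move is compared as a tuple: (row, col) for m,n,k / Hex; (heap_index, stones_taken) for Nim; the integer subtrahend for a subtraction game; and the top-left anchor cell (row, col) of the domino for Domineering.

ply 1, O at 11 | -4=-1→7*; -5=-1→6
ply 2, X at 7 | -4=+1→3*; -5=+1→2
ply 3: 3 is terminal -1 (O); from 11 depth 10

PV length from [11]: 2 plies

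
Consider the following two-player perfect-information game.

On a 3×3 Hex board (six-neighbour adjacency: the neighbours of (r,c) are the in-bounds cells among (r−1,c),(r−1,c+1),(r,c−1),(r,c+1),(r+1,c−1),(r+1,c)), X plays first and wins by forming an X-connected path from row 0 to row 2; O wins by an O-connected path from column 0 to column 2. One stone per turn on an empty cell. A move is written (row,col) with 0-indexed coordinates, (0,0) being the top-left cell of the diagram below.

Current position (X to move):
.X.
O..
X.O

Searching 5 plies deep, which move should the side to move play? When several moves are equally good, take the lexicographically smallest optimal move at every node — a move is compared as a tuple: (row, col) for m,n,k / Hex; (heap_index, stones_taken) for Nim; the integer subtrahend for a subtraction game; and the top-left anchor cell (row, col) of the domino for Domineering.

X's best at [.X./O../X.O]: (1,1)

[.X./O../X.O] X move#1: (0,0):-1/XX./O../X.O, (0,2):-1/.XX/O../X.O, (1,1):+1/.X./OX./X.O*, (1,2):-1/.X./O.X/X.O, (2,1):-1/.X./O../XXO
[.X./OX./X.O] end (terminal -1, O#2); searched .X./O../X.O to 5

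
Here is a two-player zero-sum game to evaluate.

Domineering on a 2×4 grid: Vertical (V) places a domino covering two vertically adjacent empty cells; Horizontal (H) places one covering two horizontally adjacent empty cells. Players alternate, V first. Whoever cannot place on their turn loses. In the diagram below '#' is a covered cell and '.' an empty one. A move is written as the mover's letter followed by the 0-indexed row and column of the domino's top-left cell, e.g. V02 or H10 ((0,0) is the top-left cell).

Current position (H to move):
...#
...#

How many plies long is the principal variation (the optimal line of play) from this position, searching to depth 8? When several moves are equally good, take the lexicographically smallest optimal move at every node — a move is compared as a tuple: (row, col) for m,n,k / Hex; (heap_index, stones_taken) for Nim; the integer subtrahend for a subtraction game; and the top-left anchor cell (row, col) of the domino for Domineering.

PV length from [...#/...#]: 3 plies

ply 1, H at ...#/...# | H00=+1→##.#/...#*; H01=+1→.###/...#; H10=+1→...#/##.#; H11=+1→...#/.###
ply 2, V at ##.#/...# | V02=-1→####/..##*
ply 3, H at ####/..## | H10=+1→####/####*
ply 4: ####/#### is terminal -1 (V); from ...#/...# depth 8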